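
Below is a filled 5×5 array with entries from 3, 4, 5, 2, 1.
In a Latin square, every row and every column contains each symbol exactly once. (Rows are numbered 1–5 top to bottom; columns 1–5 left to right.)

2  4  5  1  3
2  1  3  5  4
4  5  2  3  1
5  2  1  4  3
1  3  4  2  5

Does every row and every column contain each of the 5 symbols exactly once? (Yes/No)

No

Every row is a permutation, but column 1 contains 2 twice (at rows 1 and 2).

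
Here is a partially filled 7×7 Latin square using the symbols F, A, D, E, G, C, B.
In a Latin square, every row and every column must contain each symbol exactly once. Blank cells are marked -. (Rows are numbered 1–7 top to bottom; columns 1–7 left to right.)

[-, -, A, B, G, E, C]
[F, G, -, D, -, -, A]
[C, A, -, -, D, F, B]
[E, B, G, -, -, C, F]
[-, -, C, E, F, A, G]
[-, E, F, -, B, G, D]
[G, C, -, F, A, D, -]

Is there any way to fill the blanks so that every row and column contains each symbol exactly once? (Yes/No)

Row 4, column 5: row 4 together with column 5 already contain {F, A, D, E, G, C, B} — every symbol — so nothing can go there. The grid has no valid completion.

No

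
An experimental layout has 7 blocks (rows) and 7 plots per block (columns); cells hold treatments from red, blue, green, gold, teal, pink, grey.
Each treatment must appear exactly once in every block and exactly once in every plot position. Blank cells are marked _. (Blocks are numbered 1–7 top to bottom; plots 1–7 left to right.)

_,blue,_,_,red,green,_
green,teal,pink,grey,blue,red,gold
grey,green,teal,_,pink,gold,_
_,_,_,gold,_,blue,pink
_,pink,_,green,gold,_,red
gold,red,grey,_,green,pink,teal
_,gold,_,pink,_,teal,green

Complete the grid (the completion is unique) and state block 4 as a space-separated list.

red grey green gold teal blue pink

Block 4, plot 2: block 4 has {blue, gold, pink} and plot 2 has {red, blue, green, gold, teal, pink}, leaving only grey.
Block 4, plot 5: block 4 has {blue, gold, pink, grey} and plot 5 has {red, blue, green, gold, pink}, leaving only teal.
Block 4, plot 1: block 4 has {blue, gold, teal, pink, grey} and plot 1 has {green, gold, grey}, leaving only red.
Block 4, plot 3: block 4 has {red, blue, gold, teal, pink, grey} and plot 3 has {teal, pink, grey}, leaving only green.
So block 4 reads: red grey green gold teal blue pink.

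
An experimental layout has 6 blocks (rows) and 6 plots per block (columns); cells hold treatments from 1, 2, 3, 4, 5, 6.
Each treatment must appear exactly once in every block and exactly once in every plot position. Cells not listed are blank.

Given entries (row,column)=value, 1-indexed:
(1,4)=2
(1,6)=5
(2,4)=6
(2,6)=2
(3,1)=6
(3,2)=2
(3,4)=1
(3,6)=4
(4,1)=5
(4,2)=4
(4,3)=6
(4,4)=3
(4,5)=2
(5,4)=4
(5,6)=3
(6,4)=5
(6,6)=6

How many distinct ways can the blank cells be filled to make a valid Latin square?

32

Block 1, plot 1: eliminating its block and plot leaves {1, 3, 4}.
Block 1, plot 2: eliminating its block and plot leaves {1, 3, 6}.
Block 1, plot 3: eliminating its block and plot leaves {1, 3, 4}.
Block 1, plot 5: eliminating its block and plot leaves {1, 3, 4, 6}.
Block 2, plot 1: eliminating its block and plot leaves {1, 3, 4}.
Block 2, plot 2: eliminating its block and plot leaves {1, 3, 5}.
Block 2, plot 3: eliminating its block and plot leaves {1, 3, 4, 5}.
Block 2, plot 5: eliminating its block and plot leaves {1, 3, 4, 5}.
Block 3, plot 3: eliminating its block and plot leaves {3, 5}.
Block 3, plot 5: eliminating its block and plot leaves {3, 5}.
Block 4, plot 6: eliminating its block and plot leaves {1}.
Block 5, plot 1: eliminating its block and plot leaves {1, 2}.
Block 5, plot 2: eliminating its block and plot leaves {1, 5, 6}.
Block 5, plot 3: eliminating its block and plot leaves {1, 2, 5}.
Block 5, plot 5: eliminating its block and plot leaves {1, 5, 6}.
Block 6, plot 1: eliminating its block and plot leaves {1, 2, 3, 4}.
Block 6, plot 2: eliminating its block and plot leaves {1, 3}.
Block 6, plot 3: eliminating its block and plot leaves {1, 2, 3, 4}.
Block 6, plot 5: eliminating its block and plot leaves {1, 3, 4}.
Enumerating the assignments across these blanks that avoid any block or plot repeat gives 32 completions.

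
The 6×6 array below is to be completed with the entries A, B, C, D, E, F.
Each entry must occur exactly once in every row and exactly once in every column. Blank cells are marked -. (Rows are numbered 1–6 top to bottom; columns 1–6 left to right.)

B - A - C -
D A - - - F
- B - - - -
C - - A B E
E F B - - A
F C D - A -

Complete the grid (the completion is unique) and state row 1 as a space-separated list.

Row 1, column 6: row 1 has {A, B, C} and column 6 has {A, E, F}, leaving only D.
Row 1, column 2: row 1 has {A, B, C, D} and column 2 has {A, B, C, F}, leaving only E.
Row 1, column 4: row 1 has {A, B, C, D, E} and column 4 has {A}, leaving only F.
So row 1 reads: B E A F C D.

B E A F C D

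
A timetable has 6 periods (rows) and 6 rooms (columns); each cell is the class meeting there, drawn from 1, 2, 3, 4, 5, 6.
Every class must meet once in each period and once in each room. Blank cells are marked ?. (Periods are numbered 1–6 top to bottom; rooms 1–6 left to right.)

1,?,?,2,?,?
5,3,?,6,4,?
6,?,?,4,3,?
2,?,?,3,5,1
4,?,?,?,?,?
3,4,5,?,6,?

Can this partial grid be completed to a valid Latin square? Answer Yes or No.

Period 1, room 5: period 1 together with room 5 already contain {1, 2, 3, 4, 5, 6} — every symbol — so nothing can go there. The grid has no valid completion.

No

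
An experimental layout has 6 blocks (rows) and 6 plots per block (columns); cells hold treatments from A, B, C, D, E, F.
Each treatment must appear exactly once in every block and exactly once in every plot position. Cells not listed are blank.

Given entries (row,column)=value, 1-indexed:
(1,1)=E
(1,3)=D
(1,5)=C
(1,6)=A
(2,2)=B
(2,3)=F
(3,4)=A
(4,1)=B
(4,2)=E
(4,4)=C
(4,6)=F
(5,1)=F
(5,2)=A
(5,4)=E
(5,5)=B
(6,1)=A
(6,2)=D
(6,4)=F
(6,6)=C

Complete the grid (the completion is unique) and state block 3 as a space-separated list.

D C E A F B

Block 1, plot 2: block 1 has {A, C, D, E} and plot 2 has {A, B, D, E}, leaving only F.
Block 3, plot 2: block 3 has {A} and plot 2 has {A, B, D, E, F}, leaving only C.
Block 3, plot 1: block 3 has {A, C} and plot 1 has {A, B, E, F}, leaving only D.
Block 1, plot 4: block 1 has {A, C, D, E, F} and plot 4 has {A, C, E, F}, leaving only B.
Block 2, plot 1: block 2 has {B, F} and plot 1 has {A, B, D, E, F}, leaving only C.
Block 2, plot 4: block 2 has {B, C, F} and plot 4 has {A, B, C, E, F}, leaving only D.
Block 2, plot 6: block 2 has {B, C, D, F} and plot 6 has {A, C, F}, leaving only E.
Block 3, plot 6: block 3 has {A, C, D} and plot 6 has {A, C, E, F}, leaving only B.
Block 3, plot 3: block 3 has {A, B, C, D} and plot 3 has {D, F}, leaving only E.
Block 3, plot 5: block 3 has {A, B, C, D, E} and plot 5 has {B, C}, leaving only F.
So block 3 reads: D C E A F B.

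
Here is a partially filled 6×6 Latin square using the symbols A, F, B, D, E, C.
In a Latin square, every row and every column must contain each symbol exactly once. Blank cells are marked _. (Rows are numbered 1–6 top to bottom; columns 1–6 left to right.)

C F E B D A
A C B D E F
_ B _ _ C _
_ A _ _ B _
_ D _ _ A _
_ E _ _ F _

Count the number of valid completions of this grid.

Row 3, column 1: eliminating its row and column leaves {F, D, E}.
Row 3, column 3: eliminating its row and column leaves {A, F, D}.
Row 3, column 4: eliminating its row and column leaves {A, F, E}.
Row 3, column 6: eliminating its row and column leaves {D, E}.
Row 4, column 1: eliminating its row and column leaves {F, D, E}.
Row 4, column 3: eliminating its row and column leaves {F, D, C}.
Row 4, column 4: eliminating its row and column leaves {F, E, C}.
Row 4, column 6: eliminating its row and column leaves {D, E, C}.
Row 5, column 1: eliminating its row and column leaves {F, B, E}.
Row 5, column 3: eliminating its row and column leaves {F, C}.
Row 5, column 4: eliminating its row and column leaves {F, E, C}.
Row 5, column 6: eliminating its row and column leaves {B, E, C}.
Row 6, column 1: eliminating its row and column leaves {B, D}.
Row 6, column 3: eliminating its row and column leaves {A, D, C}.
Row 6, column 4: eliminating its row and column leaves {A, C}.
Row 6, column 6: eliminating its row and column leaves {B, D, C}.
Enumerating the assignments across these blanks that avoid any row or column repeat gives 14 completions.

14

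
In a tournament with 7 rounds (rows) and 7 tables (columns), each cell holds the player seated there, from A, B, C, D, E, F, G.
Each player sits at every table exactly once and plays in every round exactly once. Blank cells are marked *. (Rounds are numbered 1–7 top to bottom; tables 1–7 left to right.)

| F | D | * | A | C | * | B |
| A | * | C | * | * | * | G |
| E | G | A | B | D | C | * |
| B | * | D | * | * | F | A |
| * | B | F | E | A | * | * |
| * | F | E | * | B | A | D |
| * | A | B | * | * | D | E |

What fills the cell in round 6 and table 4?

C

Round 1, table 3: round 1 has {A, B, C, D, F} and table 3 has {A, B, C, D, E, F}, leaving only G.
Round 1, table 6: round 1 has {A, B, C, D, F, G} and table 6 has {A, C, D, F}, leaving only E.
Round 2, table 2: round 2 has {A, C, G} and table 2 has {A, B, D, F, G}, leaving only E.
Round 2, table 5: round 2 has {A, C, E, G} and table 5 has {A, B, C, D}, leaving only F.
Round 2, table 4: round 2 has {A, C, E, F, G} and table 4 has {A, B, E}, leaving only D.
Round 2, table 6: round 2 has {A, C, D, E, F, G} and table 6 has {A, C, D, E, F}, leaving only B.
Round 3, table 7: round 3 has {A, B, C, D, E, G} and table 7 has {A, B, D, E, G}, leaving only F.
Round 4, table 2: round 4 has {A, B, D, F} and table 2 has {A, B, D, E, F, G}, leaving only C.
Round 4, table 4: round 4 has {A, B, C, D, F} and table 4 has {A, B, D, E}, leaving only G.
Round 6 already has {A, B, D, E, F} and table 4 already has {A, B, D, E, G}, so round 6, table 4 must be C.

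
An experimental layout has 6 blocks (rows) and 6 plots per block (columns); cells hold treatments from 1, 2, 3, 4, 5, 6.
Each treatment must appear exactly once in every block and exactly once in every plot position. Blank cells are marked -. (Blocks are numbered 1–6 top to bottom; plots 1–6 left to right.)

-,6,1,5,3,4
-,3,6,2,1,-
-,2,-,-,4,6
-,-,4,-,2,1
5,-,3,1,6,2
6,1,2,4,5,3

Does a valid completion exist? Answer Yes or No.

Yes

No block or plot among the givens repeats a symbol, and propagating forced cells runs into no contradiction.
One valid completion exists (for instance, 2 6 1 5 3 4 / 4 3 6 2 1 5 / 1 2 5 3 4 6 / 3 5 4 6 2 1 / 5 4 3 1 6 2 / 6 1 2 4 5 3).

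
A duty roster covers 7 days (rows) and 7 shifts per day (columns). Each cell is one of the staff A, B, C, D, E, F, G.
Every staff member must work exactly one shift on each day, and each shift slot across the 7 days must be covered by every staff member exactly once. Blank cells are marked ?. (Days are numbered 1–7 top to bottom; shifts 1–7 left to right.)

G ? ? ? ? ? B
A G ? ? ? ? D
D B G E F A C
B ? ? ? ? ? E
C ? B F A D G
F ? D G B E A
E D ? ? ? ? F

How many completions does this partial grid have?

9

Day 1, shift 2: eliminating its day and shift leaves {A, C, E, F}.
Day 1, shift 3: eliminating its day and shift leaves {A, C, E, F}.
Day 1, shift 4: eliminating its day and shift leaves {A, C, D}.
Day 1, shift 5: eliminating its day and shift leaves {C, D, E}.
Day 1, shift 6: eliminating its day and shift leaves {C, F}.
Day 2, shift 3: eliminating its day and shift leaves {C, E, F}.
Day 2, shift 4: eliminating its day and shift leaves {B, C}.
Day 2, shift 5: eliminating its day and shift leaves {C, E}.
Day 2, shift 6: eliminating its day and shift leaves {B, C, F}.
Day 4, shift 2: eliminating its day and shift leaves {A, C, F}.
Day 4, shift 3: eliminating its day and shift leaves {A, C, F}.
Day 4, shift 4: eliminating its day and shift leaves {A, C, D}.
Day 4, shift 5: eliminating its day and shift leaves {C, D, G}.
Day 4, shift 6: eliminating its day and shift leaves {C, F, G}.
Day 5, shift 2: eliminating its day and shift leaves {E}.
Day 6, shift 2: eliminating its day and shift leaves {C}.
Day 7, shift 3: eliminating its day and shift leaves {A, C}.
Day 7, shift 4: eliminating its day and shift leaves {A, B, C}.
Day 7, shift 5: eliminating its day and shift leaves {C, G}.
Day 7, shift 6: eliminating its day and shift leaves {B, C, G}.
Enumerating the assignments across these blanks that avoid any day or shift repeat gives 9 completions.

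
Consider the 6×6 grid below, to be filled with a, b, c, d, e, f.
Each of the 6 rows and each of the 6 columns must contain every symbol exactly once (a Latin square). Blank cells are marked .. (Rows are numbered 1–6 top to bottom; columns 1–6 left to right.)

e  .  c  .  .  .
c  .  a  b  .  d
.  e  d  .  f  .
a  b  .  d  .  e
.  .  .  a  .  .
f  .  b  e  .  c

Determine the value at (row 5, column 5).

b

Row 1, column 4: row 1 has {c, e} and column 4 has {a, b, d, e}, leaving only f.
Row 2, column 2: row 2 has {a, b, c, d} and column 2 has {b, e}, leaving only f.
Row 2, column 5: row 2 has {a, b, c, d, f} and column 5 has {f}, leaving only e.
Row 3, column 1: row 3 has {d, e, f} and column 1 has {a, c, e, f}, leaving only b.
Row 3, column 4: row 3 has {b, d, e, f} and column 4 has {a, b, d, e, f}, leaving only c.
Row 3, column 6: row 3 has {b, c, d, e, f} and column 6 has {c, d, e}, leaving only a.
Row 1, column 6: row 1 has {c, e, f} and column 6 has {a, c, d, e}, leaving only b.
Row 4, column 3: row 4 has {a, b, d, e} and column 3 has {a, b, c, d}, leaving only f.
Row 4, column 5: row 4 has {a, b, d, e, f} and column 5 has {e, f}, leaving only c.
Row 5, column 1: row 5 has {a} and column 1 has {a, b, c, e, f}, leaving only d.
Row 5 already has {a, d} and column 5 already has {c, e, f}, so row 5, column 5 must be b.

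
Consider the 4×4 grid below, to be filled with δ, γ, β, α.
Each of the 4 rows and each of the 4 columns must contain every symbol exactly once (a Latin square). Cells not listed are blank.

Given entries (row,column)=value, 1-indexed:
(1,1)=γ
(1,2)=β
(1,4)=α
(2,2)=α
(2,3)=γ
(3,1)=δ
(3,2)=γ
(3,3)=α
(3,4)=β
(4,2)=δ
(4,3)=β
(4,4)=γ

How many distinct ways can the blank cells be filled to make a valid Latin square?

Row 1, column 3: eliminating its row and column leaves {δ}.
Row 2, column 1: eliminating its row and column leaves {β}.
Row 2, column 4: eliminating its row and column leaves {δ}.
Row 4, column 1: eliminating its row and column leaves {α}.
Only one assignment across all blanks avoids any row or column repeat, giving 1 completion.

1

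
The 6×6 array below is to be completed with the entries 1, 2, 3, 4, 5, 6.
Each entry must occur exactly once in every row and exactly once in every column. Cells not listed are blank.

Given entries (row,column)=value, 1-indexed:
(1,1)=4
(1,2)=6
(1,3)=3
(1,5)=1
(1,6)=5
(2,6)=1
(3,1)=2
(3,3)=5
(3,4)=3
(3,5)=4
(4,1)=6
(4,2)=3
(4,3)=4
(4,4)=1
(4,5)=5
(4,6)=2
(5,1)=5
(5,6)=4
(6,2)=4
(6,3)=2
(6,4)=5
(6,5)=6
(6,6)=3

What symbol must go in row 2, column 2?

5

Row 1, column 4: row 1 has {1, 3, 4, 5, 6} and column 4 has {1, 3, 5}, leaving only 2.
Row 2, column 1: row 2 has {1} and column 1 has {2, 4, 5, 6}, leaving only 3.
Row 2, column 3: row 2 has {1, 3} and column 3 has {2, 3, 4, 5}, leaving only 6.
Row 2, column 4: row 2 has {1, 3, 6} and column 4 has {1, 2, 3, 5}, leaving only 4.
Row 2, column 5: row 2 has {1, 3, 4, 6} and column 5 has {1, 4, 5, 6}, leaving only 2.
Row 2 already has {1, 2, 3, 4, 6} and column 2 already has {3, 4, 6}, so row 2, column 2 must be 5.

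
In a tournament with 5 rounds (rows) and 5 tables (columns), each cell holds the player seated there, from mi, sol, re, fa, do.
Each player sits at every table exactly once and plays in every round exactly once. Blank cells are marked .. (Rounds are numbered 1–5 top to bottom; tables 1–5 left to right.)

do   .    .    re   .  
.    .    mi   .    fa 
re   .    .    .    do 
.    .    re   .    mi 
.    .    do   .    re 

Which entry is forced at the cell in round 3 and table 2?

Round 1, table 5: round 1 has {re, do} and table 5 has {mi, re, fa, do}, leaving only sol.
Round 1, table 3: round 1 has {sol, re, do} and table 3 has {mi, re, do}, leaving only fa.
Round 1, table 2: round 1 has {sol, re, fa, do} and table 2 has {}, leaving only mi.
Round 2, table 1: round 2 has {mi, fa} and table 1 has {re, do}, leaving only sol.
Round 2, table 4: round 2 has {mi, sol, fa} and table 4 has {re}, leaving only do.
Round 2, table 2: round 2 has {mi, sol, fa, do} and table 2 has {mi}, leaving only re.
Round 3, table 3: round 3 has {re, do} and table 3 has {mi, re, fa, do}, leaving only sol.
Round 3 already has {sol, re, do} and table 2 already has {mi, re}, so round 3, table 2 must be fa.

fa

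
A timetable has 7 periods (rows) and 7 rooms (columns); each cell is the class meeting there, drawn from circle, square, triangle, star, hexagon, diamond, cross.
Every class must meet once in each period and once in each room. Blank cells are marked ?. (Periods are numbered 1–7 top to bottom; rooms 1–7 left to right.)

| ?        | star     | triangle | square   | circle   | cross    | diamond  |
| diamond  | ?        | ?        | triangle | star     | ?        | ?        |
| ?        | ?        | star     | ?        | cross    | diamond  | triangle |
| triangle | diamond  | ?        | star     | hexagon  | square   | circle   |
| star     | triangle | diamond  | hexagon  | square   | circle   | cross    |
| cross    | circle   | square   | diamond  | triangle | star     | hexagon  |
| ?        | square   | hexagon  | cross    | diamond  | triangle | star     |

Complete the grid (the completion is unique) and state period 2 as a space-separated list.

Period 2, room 6: period 2 has {triangle, star, diamond} and room 6 has {circle, square, triangle, star, diamond, cross}, leaving only hexagon.
Period 2, room 2: period 2 has {triangle, star, hexagon, diamond} and room 2 has {circle, square, triangle, star, diamond}, leaving only cross.
Period 2, room 3: period 2 has {triangle, star, hexagon, diamond, cross} and room 3 has {square, triangle, star, hexagon, diamond}, leaving only circle.
Period 2, room 7: period 2 has {circle, triangle, star, hexagon, diamond, cross} and room 7 has {circle, triangle, star, hexagon, diamond, cross}, leaving only square.
So period 2 reads: diamond cross circle triangle star hexagon square.

diamond cross circle triangle star hexagon square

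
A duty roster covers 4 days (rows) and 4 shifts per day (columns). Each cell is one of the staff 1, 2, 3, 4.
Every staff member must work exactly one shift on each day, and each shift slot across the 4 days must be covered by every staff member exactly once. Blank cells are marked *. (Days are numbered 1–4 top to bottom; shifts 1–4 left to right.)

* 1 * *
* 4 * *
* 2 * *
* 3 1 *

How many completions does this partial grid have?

8

Day 1, shift 1: eliminating its day and shift leaves {2, 3, 4}.
Day 1, shift 3: eliminating its day and shift leaves {2, 3, 4}.
Day 1, shift 4: eliminating its day and shift leaves {2, 3, 4}.
Day 2, shift 1: eliminating its day and shift leaves {1, 2, 3}.
Day 2, shift 3: eliminating its day and shift leaves {2, 3}.
Day 2, shift 4: eliminating its day and shift leaves {1, 2, 3}.
Day 3, shift 1: eliminating its day and shift leaves {1, 3, 4}.
Day 3, shift 3: eliminating its day and shift leaves {3, 4}.
Day 3, shift 4: eliminating its day and shift leaves {1, 3, 4}.
Day 4, shift 1: eliminating its day and shift leaves {2, 4}.
Day 4, shift 4: eliminating its day and shift leaves {2, 4}.
Enumerating the assignments across these blanks that avoid any day or shift repeat gives 8 completions.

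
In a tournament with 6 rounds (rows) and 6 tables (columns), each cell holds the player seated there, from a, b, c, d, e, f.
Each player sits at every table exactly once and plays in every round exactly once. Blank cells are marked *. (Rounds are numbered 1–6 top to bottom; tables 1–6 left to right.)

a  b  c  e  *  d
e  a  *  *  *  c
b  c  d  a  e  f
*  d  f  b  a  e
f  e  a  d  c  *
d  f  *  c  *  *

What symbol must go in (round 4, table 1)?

Round 4 already has {a, b, d, e, f} and table 1 already has {a, b, d, e, f}, so round 4, table 1 must be c.

c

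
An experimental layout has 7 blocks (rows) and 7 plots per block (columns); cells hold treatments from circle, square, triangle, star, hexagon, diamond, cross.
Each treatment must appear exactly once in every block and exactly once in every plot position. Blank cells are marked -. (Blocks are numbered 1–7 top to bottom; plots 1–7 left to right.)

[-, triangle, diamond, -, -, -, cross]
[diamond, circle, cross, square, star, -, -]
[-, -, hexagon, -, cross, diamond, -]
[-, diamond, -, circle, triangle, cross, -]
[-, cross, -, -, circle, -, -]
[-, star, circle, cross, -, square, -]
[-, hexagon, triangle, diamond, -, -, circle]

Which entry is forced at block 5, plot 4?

hexagon

Block 3, plot 2: block 3 has {hexagon, diamond, cross} and plot 2 has {circle, triangle, star, hexagon, diamond, cross}, leaving only square.
Block 7, plot 5: block 7 has {circle, triangle, hexagon, diamond} and plot 5 has {circle, triangle, star, cross}, leaving only square.
Block 1, plot 5: block 1 has {triangle, diamond, cross} and plot 5 has {circle, square, triangle, star, cross}, leaving only hexagon.
Block 1, plot 4: block 1 has {triangle, hexagon, diamond, cross} and plot 4 has {circle, square, diamond, cross}, leaving only star.
Block 1, plot 6: block 1 has {triangle, star, hexagon, diamond, cross} and plot 6 has {square, diamond, cross}, leaving only circle.
Block 1, plot 1: block 1 has {circle, triangle, star, hexagon, diamond, cross} and plot 1 has {diamond}, leaving only square.
Block 3, plot 4: block 3 has {square, hexagon, diamond, cross} and plot 4 has {circle, square, star, diamond, cross}, leaving only triangle.
Block 5 already has {circle, cross} and plot 4 already has {circle, square, triangle, star, diamond, cross}, so block 5, plot 4 must be hexagon.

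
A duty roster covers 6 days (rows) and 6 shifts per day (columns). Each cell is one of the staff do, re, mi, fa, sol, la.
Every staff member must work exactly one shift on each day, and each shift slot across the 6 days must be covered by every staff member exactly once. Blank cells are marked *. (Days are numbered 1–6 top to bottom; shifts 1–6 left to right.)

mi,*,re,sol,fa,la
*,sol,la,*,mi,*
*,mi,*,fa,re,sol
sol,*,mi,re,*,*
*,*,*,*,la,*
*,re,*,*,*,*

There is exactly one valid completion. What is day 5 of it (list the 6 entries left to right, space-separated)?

re fa sol mi la do

Day 1, shift 2: day 1 has {re, mi, fa, sol, la} and shift 2 has {re, mi, sol}, leaving only do.
Day 5, shift 2: day 5 has {la} and shift 2 has {do, re, mi, sol}, leaving only fa.
Day 2, shift 4: day 2 has {mi, sol, la} and shift 4 has {re, fa, sol}, leaving only do.
Day 5, shift 4: day 5 has {fa, la} and shift 4 has {do, re, fa, sol}, leaving only mi.
Day 3, shift 3: day 3 has {re, mi, fa, sol} and shift 3 has {re, mi, la}, leaving only do.
Day 5, shift 3: day 5 has {mi, fa, la} and shift 3 has {do, re, mi, la}, leaving only sol.
Day 3, shift 1: day 3 has {do, re, mi, fa, sol} and shift 1 has {mi, sol}, leaving only la.
Day 4, shift 2: day 4 has {re, mi, sol} and shift 2 has {do, re, mi, fa, sol}, leaving only la.
Day 4, shift 5: day 4 has {re, mi, sol, la} and shift 5 has {re, mi, fa, la}, leaving only do.
Day 4, shift 6: day 4 has {do, re, mi, sol, la} and shift 6 has {sol, la}, leaving only fa.
Day 2, shift 6: day 2 has {do, mi, sol, la} and shift 6 has {fa, sol, la}, leaving only re.
Day 5, shift 6: day 5 has {mi, fa, sol, la} and shift 6 has {re, fa, sol, la}, leaving only do.
Day 5, shift 1: day 5 has {do, mi, fa, sol, la} and shift 1 has {mi, sol, la}, leaving only re.
So day 5 reads: re fa sol mi la do.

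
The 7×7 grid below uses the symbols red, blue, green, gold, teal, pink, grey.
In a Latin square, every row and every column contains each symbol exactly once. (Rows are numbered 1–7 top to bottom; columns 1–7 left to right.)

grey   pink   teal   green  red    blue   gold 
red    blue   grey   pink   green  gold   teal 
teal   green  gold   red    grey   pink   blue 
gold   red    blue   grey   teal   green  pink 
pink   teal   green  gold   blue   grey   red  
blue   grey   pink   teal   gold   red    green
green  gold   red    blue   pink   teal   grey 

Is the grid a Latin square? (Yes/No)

Each row is a permutation of the 7 symbols, and so is each column.

Yes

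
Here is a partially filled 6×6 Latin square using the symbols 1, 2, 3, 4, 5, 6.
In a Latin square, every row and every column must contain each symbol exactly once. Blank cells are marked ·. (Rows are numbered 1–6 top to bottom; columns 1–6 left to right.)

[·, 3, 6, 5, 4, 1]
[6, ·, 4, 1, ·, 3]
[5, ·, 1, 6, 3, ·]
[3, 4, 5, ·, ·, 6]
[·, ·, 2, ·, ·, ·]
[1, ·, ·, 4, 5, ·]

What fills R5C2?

Row 1, column 1: row 1 has {1, 3, 4, 5, 6} and column 1 has {1, 3, 5, 6}, leaving only 2.
Row 2, column 5: row 2 has {1, 3, 4, 6} and column 5 has {3, 4, 5}, leaving only 2.
Row 2, column 2: row 2 has {1, 2, 3, 4, 6} and column 2 has {3, 4}, leaving only 5.
Row 3, column 2: row 3 has {1, 3, 5, 6} and column 2 has {3, 4, 5}, leaving only 2.
Row 3, column 6: row 3 has {1, 2, 3, 5, 6} and column 6 has {1, 3, 6}, leaving only 4.
Row 4, column 4: row 4 has {3, 4, 5, 6} and column 4 has {1, 4, 5, 6}, leaving only 2.
Row 4, column 5: row 4 has {2, 3, 4, 5, 6} and column 5 has {2, 3, 4, 5}, leaving only 1.
Row 5, column 1: row 5 has {2} and column 1 has {1, 2, 3, 5, 6}, leaving only 4.
Row 5, column 4: row 5 has {2, 4} and column 4 has {1, 2, 4, 5, 6}, leaving only 3.
Row 5, column 5: row 5 has {2, 3, 4} and column 5 has {1, 2, 3, 4, 5}, leaving only 6.
Row 5 already has {2, 3, 4, 6} and column 2 already has {2, 3, 4, 5}, so row 5, column 2 must be 1.

1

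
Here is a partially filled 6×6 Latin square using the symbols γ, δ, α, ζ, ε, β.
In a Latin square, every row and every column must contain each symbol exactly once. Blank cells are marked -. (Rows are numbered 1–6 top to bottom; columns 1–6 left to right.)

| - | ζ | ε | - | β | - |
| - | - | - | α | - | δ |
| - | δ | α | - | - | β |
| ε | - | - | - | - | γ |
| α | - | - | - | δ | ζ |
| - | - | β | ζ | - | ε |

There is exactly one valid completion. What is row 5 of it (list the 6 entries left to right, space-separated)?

α β γ ε δ ζ

Row 5, column 3: row 5 has {δ, α, ζ} and column 3 has {α, ε, β}, leaving only γ.
Row 1, column 6: row 1 has {ζ, ε, β} and column 6 has {γ, δ, ζ, ε, β}, leaving only α.
Row 2, column 3: row 2 has {δ, α} and column 3 has {γ, α, ε, β}, leaving only ζ.
Row 4, column 3: row 4 has {γ, ε} and column 3 has {γ, α, ζ, ε, β}, leaving only δ.
Row 4, column 4: row 4 has {γ, δ, ε} and column 4 has {α, ζ}, leaving only β.
Row 5, column 4: row 5 has {γ, δ, α, ζ} and column 4 has {α, ζ, β}, leaving only ε.
Row 5, column 2: row 5 has {γ, δ, α, ζ, ε} and column 2 has {δ, ζ}, leaving only β.
So row 5 reads: α β γ ε δ ζ.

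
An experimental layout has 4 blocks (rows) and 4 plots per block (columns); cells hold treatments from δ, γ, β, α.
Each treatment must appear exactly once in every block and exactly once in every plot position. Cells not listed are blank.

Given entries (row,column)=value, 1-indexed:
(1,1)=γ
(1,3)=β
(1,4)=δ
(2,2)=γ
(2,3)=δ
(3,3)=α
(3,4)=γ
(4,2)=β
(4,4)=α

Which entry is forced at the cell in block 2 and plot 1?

α

Block 1, plot 2: block 1 has {δ, γ, β} and plot 2 has {γ, β}, leaving only α.
Block 2, plot 4: block 2 has {δ, γ} and plot 4 has {δ, γ, α}, leaving only β.
Block 2 already has {δ, γ, β} and plot 1 already has {γ}, so block 2, plot 1 must be α.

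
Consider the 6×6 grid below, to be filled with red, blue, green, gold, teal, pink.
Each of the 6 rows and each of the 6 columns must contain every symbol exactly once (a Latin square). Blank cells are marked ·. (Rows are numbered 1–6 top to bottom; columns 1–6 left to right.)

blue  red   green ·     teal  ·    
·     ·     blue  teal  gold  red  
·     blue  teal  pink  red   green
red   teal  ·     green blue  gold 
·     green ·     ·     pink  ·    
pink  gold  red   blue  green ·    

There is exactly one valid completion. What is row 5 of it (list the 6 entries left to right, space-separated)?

Row 5, column 3: row 5 has {green, pink} and column 3 has {red, blue, green, teal}, leaving only gold.
Row 5, column 1: row 5 has {green, gold, pink} and column 1 has {red, blue, pink}, leaving only teal.
Row 5, column 4: row 5 has {green, gold, teal, pink} and column 4 has {blue, green, teal, pink}, leaving only red.
Row 5, column 6: row 5 has {red, green, gold, teal, pink} and column 6 has {red, green, gold}, leaving only blue.
So row 5 reads: teal green gold red pink blue.

teal green gold red pink blue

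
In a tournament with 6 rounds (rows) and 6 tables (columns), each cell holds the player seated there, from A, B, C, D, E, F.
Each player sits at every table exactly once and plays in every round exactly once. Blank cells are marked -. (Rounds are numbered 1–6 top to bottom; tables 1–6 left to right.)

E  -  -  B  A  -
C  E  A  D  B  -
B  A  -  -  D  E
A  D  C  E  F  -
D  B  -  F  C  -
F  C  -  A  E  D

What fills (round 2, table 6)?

Round 2 already has {A, B, C, D, E} and table 6 already has {D, E}, so round 2, table 6 must be F.

F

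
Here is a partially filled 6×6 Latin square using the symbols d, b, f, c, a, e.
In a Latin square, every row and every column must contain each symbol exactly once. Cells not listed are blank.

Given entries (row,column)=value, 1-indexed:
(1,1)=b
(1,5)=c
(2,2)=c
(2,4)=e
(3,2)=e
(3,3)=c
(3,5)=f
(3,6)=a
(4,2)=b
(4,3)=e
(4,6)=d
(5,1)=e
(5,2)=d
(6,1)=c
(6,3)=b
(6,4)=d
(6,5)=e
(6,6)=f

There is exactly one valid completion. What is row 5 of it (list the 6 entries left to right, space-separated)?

Row 1, column 6: row 1 has {b, c} and column 6 has {d, f, a}, leaving only e.
Row 2, column 6: row 2 has {c, e} and column 6 has {d, f, a, e}, leaving only b.
Row 5, column 6: row 5 has {d, e} and column 6 has {d, b, f, a, e}, leaving only c.
Row 3, column 1: row 3 has {f, c, a, e} and column 1 has {b, c, e}, leaving only d.
Row 3, column 4: row 3 has {d, f, c, a, e} and column 4 has {d, e}, leaving only b.
Row 4, column 5: row 4 has {d, b, e} and column 5 has {f, c, e}, leaving only a.
Row 5, column 5: row 5 has {d, c, e} and column 5 has {f, c, a, e}, leaving only b.
Row 2, column 5: row 2 has {b, c, e} and column 5 has {b, f, c, a, e}, leaving only d.
Row 4, column 1: row 4 has {d, b, a, e} and column 1 has {d, b, c, e}, leaving only f.
Row 2, column 1: row 2 has {d, b, c, e} and column 1 has {d, b, f, c, e}, leaving only a.
Row 2, column 3: row 2 has {d, b, c, a, e} and column 3 has {b, c, e}, leaving only f.
Row 5, column 3: row 5 has {d, b, c, e} and column 3 has {b, f, c, e}, leaving only a.
Row 5, column 4: row 5 has {d, b, c, a, e} and column 4 has {d, b, e}, leaving only f.
So row 5 reads: e d a f b c.

e d a f b c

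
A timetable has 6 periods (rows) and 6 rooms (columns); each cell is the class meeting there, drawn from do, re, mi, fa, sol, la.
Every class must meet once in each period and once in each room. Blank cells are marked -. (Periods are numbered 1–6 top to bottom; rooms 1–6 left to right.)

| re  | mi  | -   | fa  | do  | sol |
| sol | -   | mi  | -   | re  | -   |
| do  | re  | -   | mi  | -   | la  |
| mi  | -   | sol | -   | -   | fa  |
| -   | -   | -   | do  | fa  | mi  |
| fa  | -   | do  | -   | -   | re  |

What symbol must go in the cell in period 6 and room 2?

la

Period 1, room 3: period 1 has {do, re, mi, fa, sol} and room 3 has {do, mi, sol}, leaving only la.
Period 2, room 4: period 2 has {re, mi, sol} and room 4 has {do, mi, fa}, leaving only la.
Period 2, room 6: period 2 has {re, mi, sol, la} and room 6 has {re, mi, fa, sol, la}, leaving only do.
Period 2, room 2: period 2 has {do, re, mi, sol, la} and room 2 has {re, mi}, leaving only fa.
Period 3, room 3: period 3 has {do, re, mi, la} and room 3 has {do, mi, sol, la}, leaving only fa.
Period 3, room 5: period 3 has {do, re, mi, fa, la} and room 5 has {do, re, fa}, leaving only sol.
Period 4, room 4: period 4 has {mi, fa, sol} and room 4 has {do, mi, fa, la}, leaving only re.
Period 4, room 5: period 4 has {re, mi, fa, sol} and room 5 has {do, re, fa, sol}, leaving only la.
Period 4, room 2: period 4 has {re, mi, fa, sol, la} and room 2 has {re, mi, fa}, leaving only do.
Period 5, room 1: period 5 has {do, mi, fa} and room 1 has {do, re, mi, fa, sol}, leaving only la.
Period 5, room 2: period 5 has {do, mi, fa, la} and room 2 has {do, re, mi, fa}, leaving only sol.
Period 6 already has {do, re, fa} and room 2 already has {do, re, mi, fa, sol}, so period 6, room 2 must be la.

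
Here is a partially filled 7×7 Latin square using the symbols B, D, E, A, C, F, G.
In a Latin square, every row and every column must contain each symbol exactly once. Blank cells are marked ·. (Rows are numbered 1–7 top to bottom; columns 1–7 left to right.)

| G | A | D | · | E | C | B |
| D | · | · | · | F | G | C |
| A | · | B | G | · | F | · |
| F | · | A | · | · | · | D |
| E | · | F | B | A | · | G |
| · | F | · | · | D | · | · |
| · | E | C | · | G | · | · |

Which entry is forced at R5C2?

Row 1, column 4: row 1 has {B, D, E, A, C, G} and column 4 has {B, G}, leaving only F.
Row 2, column 2: row 2 has {D, C, F, G} and column 2 has {E, A, F}, leaving only B.
Row 2, column 3: row 2 has {B, D, C, F, G} and column 3 has {B, D, A, C, F}, leaving only E.
Row 2, column 4: row 2 has {B, D, E, C, F, G} and column 4 has {B, F, G}, leaving only A.
Row 3, column 5: row 3 has {B, A, F, G} and column 5 has {D, E, A, F, G}, leaving only C.
Row 3, column 2: row 3 has {B, A, C, F, G} and column 2 has {B, E, A, F}, leaving only D.
Row 5 already has {B, E, A, F, G} and column 2 already has {B, D, E, A, F}, so row 5, column 2 must be C.

C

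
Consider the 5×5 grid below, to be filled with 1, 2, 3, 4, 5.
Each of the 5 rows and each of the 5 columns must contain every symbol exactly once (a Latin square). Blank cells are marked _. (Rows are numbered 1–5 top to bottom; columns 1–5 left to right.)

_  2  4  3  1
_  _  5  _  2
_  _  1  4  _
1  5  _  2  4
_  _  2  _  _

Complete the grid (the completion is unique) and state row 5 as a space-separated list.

Row 1, column 1: row 1 has {1, 2, 3, 4} and column 1 has {1}, leaving only 5.
Row 2, column 4: row 2 has {2, 5} and column 4 has {2, 3, 4}, leaving only 1.
Row 5, column 4: row 5 has {2} and column 4 has {1, 2, 3, 4}, leaving only 5.
Row 5, column 5: row 5 has {2, 5} and column 5 has {1, 2, 4}, leaving only 3.
Row 5, column 1: row 5 has {2, 3, 5} and column 1 has {1, 5}, leaving only 4.
Row 5, column 2: row 5 has {2, 3, 4, 5} and column 2 has {2, 5}, leaving only 1.
So row 5 reads: 4 1 2 5 3.

4 1 2 5 3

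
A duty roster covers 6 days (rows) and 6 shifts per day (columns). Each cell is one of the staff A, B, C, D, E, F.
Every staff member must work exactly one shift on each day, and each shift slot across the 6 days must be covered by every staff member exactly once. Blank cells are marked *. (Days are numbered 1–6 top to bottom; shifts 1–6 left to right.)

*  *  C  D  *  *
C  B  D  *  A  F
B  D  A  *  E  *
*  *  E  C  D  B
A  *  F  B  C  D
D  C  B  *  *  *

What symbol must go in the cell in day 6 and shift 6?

Day 2, shift 4: day 2 has {A, B, C, D, F} and shift 4 has {B, C, D}, leaving only E.
Day 3, shift 4: day 3 has {A, B, D, E} and shift 4 has {B, C, D, E}, leaving only F.
Day 3, shift 6: day 3 has {A, B, D, E, F} and shift 6 has {B, D, F}, leaving only C.
Day 4, shift 1: day 4 has {B, C, D, E} and shift 1 has {A, B, C, D}, leaving only F.
Day 1, shift 1: day 1 has {C, D} and shift 1 has {A, B, C, D, F}, leaving only E.
Day 1, shift 6: day 1 has {C, D, E} and shift 6 has {B, C, D, F}, leaving only A.
Day 6 already has {B, C, D} and shift 6 already has {A, B, C, D, F}, so day 6, shift 6 must be E.

E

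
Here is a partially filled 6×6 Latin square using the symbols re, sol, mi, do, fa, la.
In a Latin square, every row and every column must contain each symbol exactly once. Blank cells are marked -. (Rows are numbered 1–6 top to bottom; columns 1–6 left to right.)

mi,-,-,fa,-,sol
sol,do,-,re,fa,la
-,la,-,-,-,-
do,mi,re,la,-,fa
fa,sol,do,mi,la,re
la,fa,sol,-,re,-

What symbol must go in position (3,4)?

sol

Row 1, column 2: row 1 has {sol, mi, fa} and column 2 has {sol, mi, do, fa, la}, leaving only re.
Row 1, column 3: row 1 has {re, sol, mi, fa} and column 3 has {re, sol, do}, leaving only la.
Row 1, column 5: row 1 has {re, sol, mi, fa, la} and column 5 has {re, fa, la}, leaving only do.
Row 2, column 3: row 2 has {re, sol, do, fa, la} and column 3 has {re, sol, do, la}, leaving only mi.
Row 3, column 1: row 3 has {la} and column 1 has {sol, mi, do, fa, la}, leaving only re.
Row 3, column 3: row 3 has {re, la} and column 3 has {re, sol, mi, do, la}, leaving only fa.
Row 4, column 5: row 4 has {re, mi, do, fa, la} and column 5 has {re, do, fa, la}, leaving only sol.
Row 3, column 5: row 3 has {re, fa, la} and column 5 has {re, sol, do, fa, la}, leaving only mi.
Row 3, column 6: row 3 has {re, mi, fa, la} and column 6 has {re, sol, fa, la}, leaving only do.
Row 3 already has {re, mi, do, fa, la} and column 4 already has {re, mi, fa, la}, so row 3, column 4 must be sol.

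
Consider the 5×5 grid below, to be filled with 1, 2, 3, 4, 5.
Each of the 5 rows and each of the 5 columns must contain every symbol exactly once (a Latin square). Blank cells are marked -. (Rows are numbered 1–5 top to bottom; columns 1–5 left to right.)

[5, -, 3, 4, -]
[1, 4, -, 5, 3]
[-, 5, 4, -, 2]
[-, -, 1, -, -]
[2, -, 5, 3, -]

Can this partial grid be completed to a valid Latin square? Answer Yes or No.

No row or column among the givens repeats a symbol, and propagating forced cells runs into no contradiction.
One valid completion exists (for instance, 5 2 3 4 1 / 1 4 2 5 3 / 3 5 4 1 2 / 4 3 1 2 5 / 2 1 5 3 4).

Yes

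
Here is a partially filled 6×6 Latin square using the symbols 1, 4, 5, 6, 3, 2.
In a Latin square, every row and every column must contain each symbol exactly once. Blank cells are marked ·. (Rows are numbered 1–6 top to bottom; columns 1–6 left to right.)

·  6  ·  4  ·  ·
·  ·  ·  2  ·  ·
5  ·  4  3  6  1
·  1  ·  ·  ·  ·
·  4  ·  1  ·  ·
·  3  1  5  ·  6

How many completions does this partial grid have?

40

Row 1, column 1: eliminating its row and column leaves {1, 3, 2}.
Row 1, column 3: eliminating its row and column leaves {5, 3, 2}.
Row 1, column 5: eliminating its row and column leaves {1, 5, 3, 2}.
Row 1, column 6: eliminating its row and column leaves {5, 3, 2}.
Row 2, column 1: eliminating its row and column leaves {1, 4, 6, 3}.
Row 2, column 2: eliminating its row and column leaves {5}.
Row 2, column 3: eliminating its row and column leaves {5, 6, 3}.
Row 2, column 5: eliminating its row and column leaves {1, 4, 5, 3}.
Row 2, column 6: eliminating its row and column leaves {4, 5, 3}.
Row 3, column 2: eliminating its row and column leaves {2}.
Row 4, column 1: eliminating its row and column leaves {4, 6, 3, 2}.
Row 4, column 3: eliminating its row and column leaves {5, 6, 3, 2}.
Row 4, column 4: eliminating its row and column leaves {6}.
Row 4, column 5: eliminating its row and column leaves {4, 5, 3, 2}.
Row 4, column 6: eliminating its row and column leaves {4, 5, 3, 2}.
Row 5, column 1: eliminating its row and column leaves {6, 3, 2}.
Row 5, column 3: eliminating its row and column leaves {5, 6, 3, 2}.
Row 5, column 5: eliminating its row and column leaves {5, 3, 2}.
Row 5, column 6: eliminating its row and column leaves {5, 3, 2}.
Row 6, column 1: eliminating its row and column leaves {4, 2}.
Row 6, column 5: eliminating its row and column leaves {4, 2}.
Enumerating the assignments across these blanks that avoid any row or column repeat gives 40 completions.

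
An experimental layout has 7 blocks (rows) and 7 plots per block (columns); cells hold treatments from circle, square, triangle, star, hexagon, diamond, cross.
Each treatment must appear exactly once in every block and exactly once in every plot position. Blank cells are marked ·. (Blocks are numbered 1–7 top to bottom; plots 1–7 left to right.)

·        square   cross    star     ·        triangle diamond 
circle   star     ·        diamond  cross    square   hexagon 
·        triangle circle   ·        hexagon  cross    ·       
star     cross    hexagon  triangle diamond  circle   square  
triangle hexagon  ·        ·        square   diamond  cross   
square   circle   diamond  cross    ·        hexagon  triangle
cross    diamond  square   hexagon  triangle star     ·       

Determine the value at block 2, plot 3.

Block 2 already has {circle, square, star, hexagon, diamond, cross} and plot 3 already has {circle, square, hexagon, diamond, cross}, so block 2, plot 3 must be triangle.

triangle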